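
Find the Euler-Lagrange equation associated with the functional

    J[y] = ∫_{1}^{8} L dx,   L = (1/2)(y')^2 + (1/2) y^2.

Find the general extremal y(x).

The Lagrangian is L = (1/2)(y')^2 + (1/2) y^2.
∂L/∂y = y.
∂L/∂y' = y'.
The Euler-Lagrange equation d/dx(∂L/∂y') − ∂L/∂y = 0 becomes:
    y'' - y = 0
General solution: y(x) = A e^x + B e^(-x), where A and B are arbitrary constants fixed by the endpoint conditions.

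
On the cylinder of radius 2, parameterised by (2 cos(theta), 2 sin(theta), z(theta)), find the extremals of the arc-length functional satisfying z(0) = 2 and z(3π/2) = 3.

Parameterise the cylinder of radius R = 2 as
    r(θ) = (2 cos θ, 2 sin θ, z(θ)).
The arc-length element is
    ds = sqrt(4 + (dz/dθ)^2) dθ,
so the Lagrangian is L = sqrt(4 + z'^2).
L depends on z' only, not on z or θ, so ∂L/∂z = 0 and
    ∂L/∂z' = z' / sqrt(4 + z'^2).
The Euler-Lagrange equation gives
    d/dθ( z' / sqrt(4 + z'^2) ) = 0,
so z' is constant. Integrating once:
    z(θ) = a θ + b,
a helix on the cylinder (a straight line when the cylinder is unrolled). The constants a, b are determined by the endpoint conditions.
With endpoint conditions z(0) = 2 and z(3π/2) = 3: from z(0) = b we get b = 2, and a·3π/2 + 2 = 3 gives a = 2/(3π), so
    z(θ) = (2/(3π)) θ + 2.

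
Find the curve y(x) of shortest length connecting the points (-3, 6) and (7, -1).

Arc-length functional: J[y] = ∫ sqrt(1 + (y')^2) dx.
Lagrangian L = sqrt(1 + (y')^2) has no explicit y dependence, so ∂L/∂y = 0 and the Euler-Lagrange equation gives
    d/dx( y' / sqrt(1 + (y')^2) ) = 0  ⇒  y' / sqrt(1 + (y')^2) = const.
Hence y' is constant, so y(x) is affine.
Fitting the endpoints (-3, 6) and (7, -1):
    slope m = ((-1) − 6) / (7 − (-3)) = -7/10,
    intercept c = 6 − m·(-3) = 39/10.
Extremal: y(x) = (-7/10) x + 39/10.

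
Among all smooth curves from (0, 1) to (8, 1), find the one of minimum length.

Arc-length functional: J[y] = ∫ sqrt(1 + (y')^2) dx.
Lagrangian L = sqrt(1 + (y')^2) has no explicit y dependence, so ∂L/∂y = 0 and the Euler-Lagrange equation gives
    d/dx( y' / sqrt(1 + (y')^2) ) = 0  ⇒  y' / sqrt(1 + (y')^2) = const.
Hence y' is constant, so y(x) is affine.
Fitting the endpoints (0, 1) and (8, 1):
    slope m = (1 − 1) / (8 − 0) = 0,
    intercept c = 1 − m·0 = 1.
Extremal: y(x) = 1.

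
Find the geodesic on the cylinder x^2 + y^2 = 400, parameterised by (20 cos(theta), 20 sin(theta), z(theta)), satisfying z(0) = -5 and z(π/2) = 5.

Parameterise the cylinder of radius R = 20 as
    r(θ) = (20 cos θ, 20 sin θ, z(θ)).
The arc-length element is
    ds = sqrt(400 + (dz/dθ)^2) dθ,
so the Lagrangian is L = sqrt(400 + z'^2).
L depends on z' only, not on z or θ, so ∂L/∂z = 0 and
    ∂L/∂z' = z' / sqrt(400 + z'^2).
The Euler-Lagrange equation gives
    d/dθ( z' / sqrt(400 + z'^2) ) = 0,
so z' is constant. Integrating once:
    z(θ) = a θ + b,
a helix on the cylinder (a straight line when the cylinder is unrolled). The constants a, b are determined by the endpoint conditions.
With endpoint conditions z(0) = -5 and z(π/2) = 5: from z(0) = b we get b = -5, and a·π/2 + -5 = 5 gives a = 20/π, so
    z(θ) = (20/π) θ − 5.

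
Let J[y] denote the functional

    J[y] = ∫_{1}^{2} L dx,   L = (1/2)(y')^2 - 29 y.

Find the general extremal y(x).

The Lagrangian is L = (1/2)(y')^2 - 29 y.
∂L/∂y = -29.
∂L/∂y' = y'.
The Euler-Lagrange equation d/dx(∂L/∂y') − ∂L/∂y = 0 becomes:
    y'' + 29 = 0
General solution: y(x) = -(29/2) x^2 + A x + B, where A and B are arbitrary constants fixed by the endpoint conditions.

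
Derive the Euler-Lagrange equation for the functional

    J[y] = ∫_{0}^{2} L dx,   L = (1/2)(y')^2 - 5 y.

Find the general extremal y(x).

The Lagrangian is L = (1/2)(y')^2 - 5 y.
∂L/∂y = -5.
∂L/∂y' = y'.
The Euler-Lagrange equation d/dx(∂L/∂y') − ∂L/∂y = 0 becomes:
    y'' + 5 = 0
General solution: y(x) = -(5/2) x^2 + A x + B, where A and B are arbitrary constants fixed by the endpoint conditions.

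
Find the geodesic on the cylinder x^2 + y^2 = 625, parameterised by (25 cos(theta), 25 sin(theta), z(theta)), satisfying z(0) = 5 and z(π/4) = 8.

Parameterise the cylinder of radius R = 25 as
    r(θ) = (25 cos θ, 25 sin θ, z(θ)).
The arc-length element is
    ds = sqrt(625 + (dz/dθ)^2) dθ,
so the Lagrangian is L = sqrt(625 + z'^2).
L depends on z' only, not on z or θ, so ∂L/∂z = 0 and
    ∂L/∂z' = z' / sqrt(625 + z'^2).
The Euler-Lagrange equation gives
    d/dθ( z' / sqrt(625 + z'^2) ) = 0,
so z' is constant. Integrating once:
    z(θ) = a θ + b,
a helix on the cylinder (a straight line when the cylinder is unrolled). The constants a, b are determined by the endpoint conditions.
With endpoint conditions z(0) = 5 and z(π/4) = 8: from z(0) = b we get b = 5, and a·π/4 + 5 = 8 gives a = 12/π, so
    z(θ) = (12/π) θ + 5.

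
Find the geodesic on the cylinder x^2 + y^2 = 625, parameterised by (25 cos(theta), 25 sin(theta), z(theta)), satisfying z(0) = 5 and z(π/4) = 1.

Parameterise the cylinder of radius R = 25 as
    r(θ) = (25 cos θ, 25 sin θ, z(θ)).
The arc-length element is
    ds = sqrt(625 + (dz/dθ)^2) dθ,
so the Lagrangian is L = sqrt(625 + z'^2).
L depends on z' only, not on z or θ, so ∂L/∂z = 0 and
    ∂L/∂z' = z' / sqrt(625 + z'^2).
The Euler-Lagrange equation gives
    d/dθ( z' / sqrt(625 + z'^2) ) = 0,
so z' is constant. Integrating once:
    z(θ) = a θ + b,
a helix on the cylinder (a straight line when the cylinder is unrolled). The constants a, b are determined by the endpoint conditions.
With endpoint conditions z(0) = 5 and z(π/4) = 1: from z(0) = b we get b = 5, and a·π/4 + 5 = 1 gives a = -16/π, so
    z(θ) = (-16/π) θ + 5.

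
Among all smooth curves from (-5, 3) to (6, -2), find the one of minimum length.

Arc-length functional: J[y] = ∫ sqrt(1 + (y')^2) dx.
Lagrangian L = sqrt(1 + (y')^2) has no explicit y dependence, so ∂L/∂y = 0 and the Euler-Lagrange equation gives
    d/dx( y' / sqrt(1 + (y')^2) ) = 0  ⇒  y' / sqrt(1 + (y')^2) = const.
Hence y' is constant, so y(x) is affine.
Fitting the endpoints (-5, 3) and (6, -2):
    slope m = ((-2) − 3) / (6 − (-5)) = -5/11,
    intercept c = 3 − m·(-5) = 8/11.
Extremal: y(x) = (-5/11) x + 8/11.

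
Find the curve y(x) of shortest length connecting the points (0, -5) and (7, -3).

Arc-length functional: J[y] = ∫ sqrt(1 + (y')^2) dx.
Lagrangian L = sqrt(1 + (y')^2) has no explicit y dependence, so ∂L/∂y = 0 and the Euler-Lagrange equation gives
    d/dx( y' / sqrt(1 + (y')^2) ) = 0  ⇒  y' / sqrt(1 + (y')^2) = const.
Hence y' is constant, so y(x) is affine.
Fitting the endpoints (0, -5) and (7, -3):
    slope m = ((-3) − (-5)) / (7 − 0) = 2/7,
    intercept c = (-5) − m·0 = -5.
Extremal: y(x) = (2/7) x - 5.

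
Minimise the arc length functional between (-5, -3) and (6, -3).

Arc-length functional: J[y] = ∫ sqrt(1 + (y')^2) dx.
Lagrangian L = sqrt(1 + (y')^2) has no explicit y dependence, so ∂L/∂y = 0 and the Euler-Lagrange equation gives
    d/dx( y' / sqrt(1 + (y')^2) ) = 0  ⇒  y' / sqrt(1 + (y')^2) = const.
Hence y' is constant, so y(x) is affine.
Fitting the endpoints (-5, -3) and (6, -3):
    slope m = ((-3) − (-3)) / (6 − (-5)) = 0,
    intercept c = (-3) − m·(-5) = -3.
Extremal: y(x) = -3.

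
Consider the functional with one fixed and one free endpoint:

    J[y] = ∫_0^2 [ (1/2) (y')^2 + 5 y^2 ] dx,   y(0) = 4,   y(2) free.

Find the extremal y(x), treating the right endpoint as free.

The Lagrangian L = (1/2) (y')^2 + 5 y^2 gives
    ∂L/∂y = 10 y,   ∂L/∂y' = y'.
Euler-Lagrange: y'' − 10 y = 0.
With k = sqrt(10), the general solution is
    y(x) = A cosh(sqrt(10) x) + B sinh(sqrt(10) x).
Fixed left endpoint y(0) = 4 ⇒ A = 4.
The right endpoint x = 2 is free, so the natural (transversality) condition is ∂L/∂y' |_{x=2} = 0, i.e. y'(2) = 0.
Compute y'(x) = A k sinh(k x) + B k cosh(k x), so
    y'(2) = A k sinh(k·2) + B k cosh(k·2) = 0
    ⇒ B = −A tanh(k·2) = − 4 tanh(sqrt(10)·2).
Therefore the extremal is
    y(x) = 4 cosh(sqrt(10) x) − 4 tanh(sqrt(10)·2) sinh(sqrt(10) x).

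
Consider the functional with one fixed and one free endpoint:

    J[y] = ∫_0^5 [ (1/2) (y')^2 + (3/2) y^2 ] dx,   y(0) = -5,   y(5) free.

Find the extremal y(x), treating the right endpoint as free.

The Lagrangian L = (1/2) (y')^2 + (3/2) y^2 gives
    ∂L/∂y = 3 y,   ∂L/∂y' = y'.
Euler-Lagrange: y'' − 3 y = 0.
With k = sqrt(3), the general solution is
    y(x) = A cosh(sqrt(3) x) + B sinh(sqrt(3) x).
Fixed left endpoint y(0) = -5 ⇒ A = -5.
The right endpoint x = 5 is free, so the natural (transversality) condition is ∂L/∂y' |_{x=5} = 0, i.e. y'(5) = 0.
Compute y'(x) = A k sinh(k x) + B k cosh(k x), so
    y'(5) = A k sinh(k·5) + B k cosh(k·5) = 0
    ⇒ B = −A tanh(k·5) = 5 tanh(sqrt(3)·5).
Therefore the extremal is
    y(x) = −5 cosh(sqrt(3) x) + 5 tanh(sqrt(3)·5) sinh(sqrt(3) x).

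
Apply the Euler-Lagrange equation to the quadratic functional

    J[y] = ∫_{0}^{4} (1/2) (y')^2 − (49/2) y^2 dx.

The Lagrangian is L = (1/2) (y')^2 − (49/2) y^2.
Compute ∂L/∂y = -49y, ∂L/∂y' = y'.
The Euler-Lagrange equation d/dx(∂L/∂y') − ∂L/∂y = 0 reduces to
    y'' + 49 y = 0.
Its general solution is
    y(x) = A sin(7x) + B cos(7x),
with A, B fixed by the endpoint conditions.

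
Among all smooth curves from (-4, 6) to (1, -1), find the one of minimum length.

Arc-length functional: J[y] = ∫ sqrt(1 + (y')^2) dx.
Lagrangian L = sqrt(1 + (y')^2) has no explicit y dependence, so ∂L/∂y = 0 and the Euler-Lagrange equation gives
    d/dx( y' / sqrt(1 + (y')^2) ) = 0  ⇒  y' / sqrt(1 + (y')^2) = const.
Hence y' is constant, so y(x) is affine.
Fitting the endpoints (-4, 6) and (1, -1):
    slope m = ((-1) − 6) / (1 − (-4)) = -7/5,
    intercept c = 6 − m·(-4) = 2/5.
Extremal: y(x) = (-7/5) x + 2/5.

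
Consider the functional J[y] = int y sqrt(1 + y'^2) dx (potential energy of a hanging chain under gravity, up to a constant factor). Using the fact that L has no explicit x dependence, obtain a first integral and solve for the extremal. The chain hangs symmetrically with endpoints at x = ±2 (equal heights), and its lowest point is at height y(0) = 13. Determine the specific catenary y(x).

The Lagrangian L(y, y') = y sqrt(1 + y'^2) has no explicit x dependence, so the Beltrami identity applies:
    L − y' ∂L/∂y' = C.
Compute ∂L/∂y' = y · y' / sqrt(1 + y'^2). Then
    L − y' ∂L/∂y'
    = y sqrt(1 + y'^2) − y · y'^2 / sqrt(1 + y'^2)
    = y (1 + y'^2 − y'^2) / sqrt(1 + y'^2)
    = y / sqrt(1 + y'^2) = C.
Squaring gives y^2 = C^2 (1 + y'^2), i.e.
    y'^2 = y^2 / C^2 − 1.
Separating variables,
    dy / sqrt(y^2 − C^2) = dx / C,
and integrating gives arccosh(y / C) = (x − a)/C, so
    y(x) = C cosh((x − a)/C),
the catenary. The constants C and a are fixed by the two endpoint conditions (and, for the hanging-chain problem, the length constraint selects C).
Now fit the given data. The endpoints x = ±2 are symmetric at equal height, so the catenary is even about its minimum: a = 0 and y(x) = C cosh(x/C). The lowest point is y(0) = C cosh(0) = C, and we are told y(0) = 13, so C = 13. Therefore
    y(x) = 13 cosh(x/13),
and at the endpoints
    y(±2) = 13 cosh(2/13).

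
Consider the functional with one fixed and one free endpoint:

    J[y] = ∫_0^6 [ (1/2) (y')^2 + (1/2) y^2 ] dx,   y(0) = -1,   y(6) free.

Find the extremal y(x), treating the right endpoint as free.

The Lagrangian L = (1/2) (y')^2 + (1/2) y^2 gives
    ∂L/∂y = 1 y,   ∂L/∂y' = y'.
Euler-Lagrange: y'' − y = 0.
With k = 1, the general solution is
    y(x) = A cosh(x) + B sinh(x).
Fixed left endpoint y(0) = -1 ⇒ A = -1.
The right endpoint x = 6 is free, so the natural (transversality) condition is ∂L/∂y' |_{x=6} = 0, i.e. y'(6) = 0.
Compute y'(x) = A k sinh(k x) + B k cosh(k x), so
    y'(6) = A k sinh(k·6) + B k cosh(k·6) = 0
    ⇒ B = −A tanh(k·6) = tanh(1·6).
Therefore the extremal is
    y(x) = −cosh(1 x) + tanh(1·6) sinh(1 x).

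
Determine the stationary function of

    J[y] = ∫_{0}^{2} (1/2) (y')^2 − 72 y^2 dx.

The Lagrangian is L = (1/2) (y')^2 − 72 y^2.
Compute ∂L/∂y = -144y, ∂L/∂y' = y'.
The Euler-Lagrange equation d/dx(∂L/∂y') − ∂L/∂y = 0 reduces to
    y'' + 144 y = 0.
Its general solution is
    y(x) = A sin(12x) + B cos(12x),
with A, B fixed by the endpoint conditions.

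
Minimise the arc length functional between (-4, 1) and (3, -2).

Arc-length functional: J[y] = ∫ sqrt(1 + (y')^2) dx.
Lagrangian L = sqrt(1 + (y')^2) has no explicit y dependence, so ∂L/∂y = 0 and the Euler-Lagrange equation gives
    d/dx( y' / sqrt(1 + (y')^2) ) = 0  ⇒  y' / sqrt(1 + (y')^2) = const.
Hence y' is constant, so y(x) is affine.
Fitting the endpoints (-4, 1) and (3, -2):
    slope m = ((-2) − 1) / (3 − (-4)) = -3/7,
    intercept c = 1 − m·(-4) = -5/7.
Extremal: y(x) = (-3/7) x - 5/7.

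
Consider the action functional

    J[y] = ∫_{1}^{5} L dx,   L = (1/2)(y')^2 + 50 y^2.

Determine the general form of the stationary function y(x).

The Lagrangian is L = (1/2)(y')^2 + 50 y^2.
∂L/∂y = 100y.
∂L/∂y' = y'.
The Euler-Lagrange equation d/dx(∂L/∂y') − ∂L/∂y = 0 becomes:
    y'' - 100 y = 0
General solution: y(x) = A e^(10x) + B e^(-10x), where A and B are arbitrary constants fixed by the endpoint conditions.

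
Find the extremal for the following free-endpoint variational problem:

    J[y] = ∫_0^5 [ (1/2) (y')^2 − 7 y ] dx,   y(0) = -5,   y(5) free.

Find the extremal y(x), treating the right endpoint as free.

The Lagrangian L = (1/2) (y')^2 − 7 y gives
    ∂L/∂y = −7,   ∂L/∂y' = y'.
Euler-Lagrange: d/dx(y') − (−7) = 0, i.e. y'' + 7 = 0, so
    y(x) = −(7/2) x^2 + C1 x + C2.
Fixed left endpoint y(0) = -5 ⇒ C2 = -5.
The right endpoint x = 5 is free, so the natural (transversality) condition is ∂L/∂y' |_{x=5} = 0, i.e. y'(5) = 0.
Compute y'(x) = −7 x + C1, so y'(5) = −35 + C1 = 0 ⇒ C1 = 35.
Therefore the extremal is
    y(x) = −(7/2) x^2 + 35 x − 5.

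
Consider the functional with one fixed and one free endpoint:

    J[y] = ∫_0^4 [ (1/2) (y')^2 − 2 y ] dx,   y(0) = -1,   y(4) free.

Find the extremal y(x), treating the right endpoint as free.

The Lagrangian L = (1/2) (y')^2 − 2 y gives
    ∂L/∂y = −2,   ∂L/∂y' = y'.
Euler-Lagrange: d/dx(y') − (−2) = 0, i.e. y'' + 2 = 0, so
    y(x) = −(2/2) x^2 + C1 x + C2.
Fixed left endpoint y(0) = -1 ⇒ C2 = -1.
The right endpoint x = 4 is free, so the natural (transversality) condition is ∂L/∂y' |_{x=4} = 0, i.e. y'(4) = 0.
Compute y'(x) = −2 x + C1, so y'(4) = −8 + C1 = 0 ⇒ C1 = 8.
Therefore the extremal is
    y(x) = −x^2 + 8 x − 1.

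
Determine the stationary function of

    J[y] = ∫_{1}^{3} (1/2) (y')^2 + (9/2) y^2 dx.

The Lagrangian is L = (1/2) (y')^2 + (9/2) y^2.
Compute ∂L/∂y = 9y, ∂L/∂y' = y'.
The Euler-Lagrange equation d/dx(∂L/∂y') − ∂L/∂y = 0 reduces to
    y'' − 9 y = 0.
Its general solution is
    y(x) = A e^(3x) + B e^(−3x),
with A, B fixed by the endpoint conditions.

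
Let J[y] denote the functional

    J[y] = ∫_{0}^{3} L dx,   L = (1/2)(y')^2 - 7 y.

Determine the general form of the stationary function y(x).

The Lagrangian is L = (1/2)(y')^2 - 7 y.
∂L/∂y = -7.
∂L/∂y' = y'.
The Euler-Lagrange equation d/dx(∂L/∂y') − ∂L/∂y = 0 becomes:
    y'' + 7 = 0
General solution: y(x) = -(7/2) x^2 + A x + B, where A and B are arbitrary constants fixed by the endpoint conditions.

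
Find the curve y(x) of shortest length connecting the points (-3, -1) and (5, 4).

Arc-length functional: J[y] = ∫ sqrt(1 + (y')^2) dx.
Lagrangian L = sqrt(1 + (y')^2) has no explicit y dependence, so ∂L/∂y = 0 and the Euler-Lagrange equation gives
    d/dx( y' / sqrt(1 + (y')^2) ) = 0  ⇒  y' / sqrt(1 + (y')^2) = const.
Hence y' is constant, so y(x) is affine.
Fitting the endpoints (-3, -1) and (5, 4):
    slope m = (4 − (-1)) / (5 − (-3)) = 5/8,
    intercept c = (-1) − m·(-3) = 7/8.
Extremal: y(x) = (5/8) x + 7/8.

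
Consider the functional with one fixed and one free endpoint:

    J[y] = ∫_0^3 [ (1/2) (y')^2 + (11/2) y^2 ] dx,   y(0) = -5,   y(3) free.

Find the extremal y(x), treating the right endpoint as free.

The Lagrangian L = (1/2) (y')^2 + (11/2) y^2 gives
    ∂L/∂y = 11 y,   ∂L/∂y' = y'.
Euler-Lagrange: y'' − 11 y = 0.
With k = sqrt(11), the general solution is
    y(x) = A cosh(sqrt(11) x) + B sinh(sqrt(11) x).
Fixed left endpoint y(0) = -5 ⇒ A = -5.
The right endpoint x = 3 is free, so the natural (transversality) condition is ∂L/∂y' |_{x=3} = 0, i.e. y'(3) = 0.
Compute y'(x) = A k sinh(k x) + B k cosh(k x), so
    y'(3) = A k sinh(k·3) + B k cosh(k·3) = 0
    ⇒ B = −A tanh(k·3) = 5 tanh(sqrt(11)·3).
Therefore the extremal is
    y(x) = −5 cosh(sqrt(11) x) + 5 tanh(sqrt(11)·3) sinh(sqrt(11) x).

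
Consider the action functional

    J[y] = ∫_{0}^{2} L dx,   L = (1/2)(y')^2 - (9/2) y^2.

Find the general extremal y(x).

The Lagrangian is L = (1/2)(y')^2 - (9/2) y^2.
∂L/∂y = -9y.
∂L/∂y' = y'.
The Euler-Lagrange equation d/dx(∂L/∂y') − ∂L/∂y = 0 becomes:
    y'' + 9 y = 0
General solution: y(x) = A sin(3x) + B cos(3x), where A and B are arbitrary constants fixed by the endpoint conditions.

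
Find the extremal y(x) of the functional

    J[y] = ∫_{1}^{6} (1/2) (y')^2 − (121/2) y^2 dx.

The Lagrangian is L = (1/2) (y')^2 − (121/2) y^2.
Compute ∂L/∂y = -121y, ∂L/∂y' = y'.
The Euler-Lagrange equation d/dx(∂L/∂y') − ∂L/∂y = 0 reduces to
    y'' + 121 y = 0.
Its general solution is
    y(x) = A sin(11x) + B cos(11x),
with A, B fixed by the endpoint conditions.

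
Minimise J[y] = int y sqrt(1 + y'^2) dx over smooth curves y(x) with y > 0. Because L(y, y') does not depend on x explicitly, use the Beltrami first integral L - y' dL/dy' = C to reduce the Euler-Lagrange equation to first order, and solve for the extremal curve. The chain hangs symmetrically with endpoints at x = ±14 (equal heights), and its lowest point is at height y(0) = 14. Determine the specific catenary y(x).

The Lagrangian L(y, y') = y sqrt(1 + y'^2) has no explicit x dependence, so the Beltrami identity applies:
    L − y' ∂L/∂y' = C.
Compute ∂L/∂y' = y · y' / sqrt(1 + y'^2). Then
    L − y' ∂L/∂y'
    = y sqrt(1 + y'^2) − y · y'^2 / sqrt(1 + y'^2)
    = y (1 + y'^2 − y'^2) / sqrt(1 + y'^2)
    = y / sqrt(1 + y'^2) = C.
Squaring gives y^2 = C^2 (1 + y'^2), i.e.
    y'^2 = y^2 / C^2 − 1.
Separating variables,
    dy / sqrt(y^2 − C^2) = dx / C,
and integrating gives arccosh(y / C) = (x − a)/C, so
    y(x) = C cosh((x − a)/C),
the catenary. The constants C and a are fixed by the two endpoint conditions (and, for the hanging-chain problem, the length constraint selects C).
Now fit the given data. The endpoints x = ±14 are symmetric at equal height, so the catenary is even about its minimum: a = 0 and y(x) = C cosh(x/C). The lowest point is y(0) = C cosh(0) = C, and we are told y(0) = 14, so C = 14. Therefore
    y(x) = 14 cosh(x/14),
and at the endpoints
    y(±14) = 14 cosh(14/14).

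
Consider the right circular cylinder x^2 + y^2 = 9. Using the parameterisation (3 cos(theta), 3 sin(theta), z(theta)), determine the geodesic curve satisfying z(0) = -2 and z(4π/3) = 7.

Parameterise the cylinder of radius R = 3 as
    r(θ) = (3 cos θ, 3 sin θ, z(θ)).
The arc-length element is
    ds = sqrt(9 + (dz/dθ)^2) dθ,
so the Lagrangian is L = sqrt(9 + z'^2).
L depends on z' only, not on z or θ, so ∂L/∂z = 0 and
    ∂L/∂z' = z' / sqrt(9 + z'^2).
The Euler-Lagrange equation gives
    d/dθ( z' / sqrt(9 + z'^2) ) = 0,
so z' is constant. Integrating once:
    z(θ) = a θ + b,
a helix on the cylinder (a straight line when the cylinder is unrolled). The constants a, b are determined by the endpoint conditions.
With endpoint conditions z(0) = -2 and z(4π/3) = 7: from z(0) = b we get b = -2, and a·4π/3 + -2 = 7 gives a = 27/(4π), so
    z(θ) = (27/(4π)) θ − 2.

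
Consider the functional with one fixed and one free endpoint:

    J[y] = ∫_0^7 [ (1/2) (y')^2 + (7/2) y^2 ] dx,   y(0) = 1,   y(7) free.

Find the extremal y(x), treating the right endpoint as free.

The Lagrangian L = (1/2) (y')^2 + (7/2) y^2 gives
    ∂L/∂y = 7 y,   ∂L/∂y' = y'.
Euler-Lagrange: y'' − 7 y = 0.
With k = sqrt(7), the general solution is
    y(x) = A cosh(sqrt(7) x) + B sinh(sqrt(7) x).
Fixed left endpoint y(0) = 1 ⇒ A = 1.
The right endpoint x = 7 is free, so the natural (transversality) condition is ∂L/∂y' |_{x=7} = 0, i.e. y'(7) = 0.
Compute y'(x) = A k sinh(k x) + B k cosh(k x), so
    y'(7) = A k sinh(k·7) + B k cosh(k·7) = 0
    ⇒ B = −A tanh(k·7) = − tanh(sqrt(7)·7).
Therefore the extremal is
    y(x) = cosh(sqrt(7) x) − tanh(sqrt(7)·7) sinh(sqrt(7) x).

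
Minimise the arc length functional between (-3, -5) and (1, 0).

Arc-length functional: J[y] = ∫ sqrt(1 + (y')^2) dx.
Lagrangian L = sqrt(1 + (y')^2) has no explicit y dependence, so ∂L/∂y = 0 and the Euler-Lagrange equation gives
    d/dx( y' / sqrt(1 + (y')^2) ) = 0  ⇒  y' / sqrt(1 + (y')^2) = const.
Hence y' is constant, so y(x) is affine.
Fitting the endpoints (-3, -5) and (1, 0):
    slope m = (0 − (-5)) / (1 − (-3)) = 5/4,
    intercept c = (-5) − m·(-3) = -5/4.
Extremal: y(x) = (5/4) x - 5/4.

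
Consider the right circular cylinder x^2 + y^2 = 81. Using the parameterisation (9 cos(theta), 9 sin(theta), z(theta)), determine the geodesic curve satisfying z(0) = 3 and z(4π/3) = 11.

Parameterise the cylinder of radius R = 9 as
    r(θ) = (9 cos θ, 9 sin θ, z(θ)).
The arc-length element is
    ds = sqrt(81 + (dz/dθ)^2) dθ,
so the Lagrangian is L = sqrt(81 + z'^2).
L depends on z' only, not on z or θ, so ∂L/∂z = 0 and
    ∂L/∂z' = z' / sqrt(81 + z'^2).
The Euler-Lagrange equation gives
    d/dθ( z' / sqrt(81 + z'^2) ) = 0,
so z' is constant. Integrating once:
    z(θ) = a θ + b,
a helix on the cylinder (a straight line when the cylinder is unrolled). The constants a, b are determined by the endpoint conditions.
With endpoint conditions z(0) = 3 and z(4π/3) = 11: from z(0) = b we get b = 3, and a·4π/3 + 3 = 11 gives a = 6/π, so
    z(θ) = (6/π) θ + 3.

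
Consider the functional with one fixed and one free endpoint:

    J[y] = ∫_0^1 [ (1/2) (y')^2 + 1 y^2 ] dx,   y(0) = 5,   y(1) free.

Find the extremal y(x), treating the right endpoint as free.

The Lagrangian L = (1/2) (y')^2 + 1 y^2 gives
    ∂L/∂y = 2 y,   ∂L/∂y' = y'.
Euler-Lagrange: y'' − 2 y = 0.
With k = sqrt(2), the general solution is
    y(x) = A cosh(sqrt(2) x) + B sinh(sqrt(2) x).
Fixed left endpoint y(0) = 5 ⇒ A = 5.
The right endpoint x = 1 is free, so the natural (transversality) condition is ∂L/∂y' |_{x=1} = 0, i.e. y'(1) = 0.
Compute y'(x) = A k sinh(k x) + B k cosh(k x), so
    y'(1) = A k sinh(k·1) + B k cosh(k·1) = 0
    ⇒ B = −A tanh(k·1) = − 5 tanh(sqrt(2)·1).
Therefore the extremal is
    y(x) = 5 cosh(sqrt(2) x) − 5 tanh(sqrt(2)·1) sinh(sqrt(2) x).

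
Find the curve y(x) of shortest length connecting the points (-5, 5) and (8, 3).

Arc-length functional: J[y] = ∫ sqrt(1 + (y')^2) dx.
Lagrangian L = sqrt(1 + (y')^2) has no explicit y dependence, so ∂L/∂y = 0 and the Euler-Lagrange equation gives
    d/dx( y' / sqrt(1 + (y')^2) ) = 0  ⇒  y' / sqrt(1 + (y')^2) = const.
Hence y' is constant, so y(x) is affine.
Fitting the endpoints (-5, 5) and (8, 3):
    slope m = (3 − 5) / (8 − (-5)) = -2/13,
    intercept c = 5 − m·(-5) = 55/13.
Extremal: y(x) = (-2/13) x + 55/13.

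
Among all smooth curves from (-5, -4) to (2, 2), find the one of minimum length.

Arc-length functional: J[y] = ∫ sqrt(1 + (y')^2) dx.
Lagrangian L = sqrt(1 + (y')^2) has no explicit y dependence, so ∂L/∂y = 0 and the Euler-Lagrange equation gives
    d/dx( y' / sqrt(1 + (y')^2) ) = 0  ⇒  y' / sqrt(1 + (y')^2) = const.
Hence y' is constant, so y(x) is affine.
Fitting the endpoints (-5, -4) and (2, 2):
    slope m = (2 − (-4)) / (2 − (-5)) = 6/7,
    intercept c = (-4) − m·(-5) = 2/7.
Extremal: y(x) = (6/7) x + 2/7.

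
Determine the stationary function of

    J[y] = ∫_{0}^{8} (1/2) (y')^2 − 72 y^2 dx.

The Lagrangian is L = (1/2) (y')^2 − 72 y^2.
Compute ∂L/∂y = -144y, ∂L/∂y' = y'.
The Euler-Lagrange equation d/dx(∂L/∂y') − ∂L/∂y = 0 reduces to
    y'' + 144 y = 0.
Its general solution is
    y(x) = A sin(12x) + B cos(12x),
with A, B fixed by the endpoint conditions.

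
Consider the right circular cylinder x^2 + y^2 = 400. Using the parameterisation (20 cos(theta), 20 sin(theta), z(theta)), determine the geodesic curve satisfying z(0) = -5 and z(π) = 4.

Parameterise the cylinder of radius R = 20 as
    r(θ) = (20 cos θ, 20 sin θ, z(θ)).
The arc-length element is
    ds = sqrt(400 + (dz/dθ)^2) dθ,
so the Lagrangian is L = sqrt(400 + z'^2).
L depends on z' only, not on z or θ, so ∂L/∂z = 0 and
    ∂L/∂z' = z' / sqrt(400 + z'^2).
The Euler-Lagrange equation gives
    d/dθ( z' / sqrt(400 + z'^2) ) = 0,
so z' is constant. Integrating once:
    z(θ) = a θ + b,
a helix on the cylinder (a straight line when the cylinder is unrolled). The constants a, b are determined by the endpoint conditions.
With endpoint conditions z(0) = -5 and z(π) = 4: from z(0) = b we get b = -5, and a·π + -5 = 4 gives a = 9/π, so
    z(θ) = (9/π) θ − 5.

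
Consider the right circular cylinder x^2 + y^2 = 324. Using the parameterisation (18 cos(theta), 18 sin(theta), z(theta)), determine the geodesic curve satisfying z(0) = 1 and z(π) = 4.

Parameterise the cylinder of radius R = 18 as
    r(θ) = (18 cos θ, 18 sin θ, z(θ)).
The arc-length element is
    ds = sqrt(324 + (dz/dθ)^2) dθ,
so the Lagrangian is L = sqrt(324 + z'^2).
L depends on z' only, not on z or θ, so ∂L/∂z = 0 and
    ∂L/∂z' = z' / sqrt(324 + z'^2).
The Euler-Lagrange equation gives
    d/dθ( z' / sqrt(324 + z'^2) ) = 0,
so z' is constant. Integrating once:
    z(θ) = a θ + b,
a helix on the cylinder (a straight line when the cylinder is unrolled). The constants a, b are determined by the endpoint conditions.
With endpoint conditions z(0) = 1 and z(π) = 4: from z(0) = b we get b = 1, and a·π + 1 = 4 gives a = 3/π, so
    z(θ) = (3/π) θ + 1.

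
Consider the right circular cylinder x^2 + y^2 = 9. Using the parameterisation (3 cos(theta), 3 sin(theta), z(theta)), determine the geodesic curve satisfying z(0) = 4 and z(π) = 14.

Parameterise the cylinder of radius R = 3 as
    r(θ) = (3 cos θ, 3 sin θ, z(θ)).
The arc-length element is
    ds = sqrt(9 + (dz/dθ)^2) dθ,
so the Lagrangian is L = sqrt(9 + z'^2).
L depends on z' only, not on z or θ, so ∂L/∂z = 0 and
    ∂L/∂z' = z' / sqrt(9 + z'^2).
The Euler-Lagrange equation gives
    d/dθ( z' / sqrt(9 + z'^2) ) = 0,
so z' is constant. Integrating once:
    z(θ) = a θ + b,
a helix on the cylinder (a straight line when the cylinder is unrolled). The constants a, b are determined by the endpoint conditions.
With endpoint conditions z(0) = 4 and z(π) = 14: from z(0) = b we get b = 4, and a·π + 4 = 14 gives a = 10/π, so
    z(θ) = (10/π) θ + 4.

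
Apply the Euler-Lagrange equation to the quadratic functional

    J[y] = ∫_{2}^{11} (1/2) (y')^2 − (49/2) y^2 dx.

The Lagrangian is L = (1/2) (y')^2 − (49/2) y^2.
Compute ∂L/∂y = -49y, ∂L/∂y' = y'.
The Euler-Lagrange equation d/dx(∂L/∂y') − ∂L/∂y = 0 reduces to
    y'' + 49 y = 0.
Its general solution is
    y(x) = A sin(7x) + B cos(7x),
with A, B fixed by the endpoint conditions.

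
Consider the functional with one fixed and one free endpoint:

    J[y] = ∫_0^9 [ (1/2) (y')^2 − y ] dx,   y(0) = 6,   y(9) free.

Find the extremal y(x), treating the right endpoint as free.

The Lagrangian L = (1/2) (y')^2 − y gives
    ∂L/∂y = −1,   ∂L/∂y' = y'.
Euler-Lagrange: d/dx(y') − (−1) = 0, i.e. y'' + 1 = 0, so
    y(x) = −(1/2) x^2 + C1 x + C2.
Fixed left endpoint y(0) = 6 ⇒ C2 = 6.
The right endpoint x = 9 is free, so the natural (transversality) condition is ∂L/∂y' |_{x=9} = 0, i.e. y'(9) = 0.
Compute y'(x) = −1 x + C1, so y'(9) = −9 + C1 = 0 ⇒ C1 = 9.
Therefore the extremal is
    y(x) = −x^2/2 + 9 x + 6.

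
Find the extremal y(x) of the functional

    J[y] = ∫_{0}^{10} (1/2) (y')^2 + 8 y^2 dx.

The Lagrangian is L = (1/2) (y')^2 + 8 y^2.
Compute ∂L/∂y = 16y, ∂L/∂y' = y'.
The Euler-Lagrange equation d/dx(∂L/∂y') − ∂L/∂y = 0 reduces to
    y'' − 16 y = 0.
Its general solution is
    y(x) = A e^(4x) + B e^(−4x),
with A, B fixed by the endpoint conditions.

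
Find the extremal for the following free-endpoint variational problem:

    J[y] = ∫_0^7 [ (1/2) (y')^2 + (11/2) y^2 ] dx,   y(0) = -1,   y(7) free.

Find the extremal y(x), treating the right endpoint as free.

The Lagrangian L = (1/2) (y')^2 + (11/2) y^2 gives
    ∂L/∂y = 11 y,   ∂L/∂y' = y'.
Euler-Lagrange: y'' − 11 y = 0.
With k = sqrt(11), the general solution is
    y(x) = A cosh(sqrt(11) x) + B sinh(sqrt(11) x).
Fixed left endpoint y(0) = -1 ⇒ A = -1.
The right endpoint x = 7 is free, so the natural (transversality) condition is ∂L/∂y' |_{x=7} = 0, i.e. y'(7) = 0.
Compute y'(x) = A k sinh(k x) + B k cosh(k x), so
    y'(7) = A k sinh(k·7) + B k cosh(k·7) = 0
    ⇒ B = −A tanh(k·7) = tanh(sqrt(11)·7).
Therefore the extremal is
    y(x) = −cosh(sqrt(11) x) + tanh(sqrt(11)·7) sinh(sqrt(11) x).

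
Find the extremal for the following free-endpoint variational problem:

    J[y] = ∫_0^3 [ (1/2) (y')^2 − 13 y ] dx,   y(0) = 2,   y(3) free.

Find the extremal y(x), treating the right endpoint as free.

The Lagrangian L = (1/2) (y')^2 − 13 y gives
    ∂L/∂y = −13,   ∂L/∂y' = y'.
Euler-Lagrange: d/dx(y') − (−13) = 0, i.e. y'' + 13 = 0, so
    y(x) = −(13/2) x^2 + C1 x + C2.
Fixed left endpoint y(0) = 2 ⇒ C2 = 2.
The right endpoint x = 3 is free, so the natural (transversality) condition is ∂L/∂y' |_{x=3} = 0, i.e. y'(3) = 0.
Compute y'(x) = −13 x + C1, so y'(3) = −39 + C1 = 0 ⇒ C1 = 39.
Therefore the extremal is
    y(x) = −(13/2) x^2 + 39 x + 2.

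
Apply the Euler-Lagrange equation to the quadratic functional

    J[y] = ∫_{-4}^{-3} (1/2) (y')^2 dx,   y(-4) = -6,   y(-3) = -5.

The Lagrangian is L = (1/2) (y')^2.
Compute ∂L/∂y = 0, ∂L/∂y' = y'.
The Euler-Lagrange equation d/dx(∂L/∂y') − ∂L/∂y = 0 reduces to
    y'' = 0.
Its general solution is
    y(x) = A x + B,
with A, B fixed by the endpoint conditions.
Applying the endpoint conditions y(-4) = -6 and y(-3) = -5: solve A·-4 + B = -6 and A·-3 + B = -5. Subtracting gives A(-3 − -4) = -5 − -6, so A = 1, and B = -6 − A·-4 = -2. Therefore
    y(x) = x - 2.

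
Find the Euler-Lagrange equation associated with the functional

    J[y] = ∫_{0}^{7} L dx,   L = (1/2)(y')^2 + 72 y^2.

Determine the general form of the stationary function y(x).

The Lagrangian is L = (1/2)(y')^2 + 72 y^2.
∂L/∂y = 144y.
∂L/∂y' = y'.
The Euler-Lagrange equation d/dx(∂L/∂y') − ∂L/∂y = 0 becomes:
    y'' - 144 y = 0
General solution: y(x) = A e^(12x) + B e^(-12x), where A and B are arbitrary constants fixed by the endpoint conditions.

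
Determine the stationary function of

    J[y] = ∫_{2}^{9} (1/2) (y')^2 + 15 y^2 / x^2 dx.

The Lagrangian is L = (1/2) (y')^2 + 15 y^2 / x^2.
Compute ∂L/∂y = 30y/x^2, ∂L/∂y' = y'.
The Euler-Lagrange equation d/dx(∂L/∂y') − ∂L/∂y = 0 reduces to
    y'' − 30/x^2 · y = 0  (x > 0).
Its general solution is
    y(x) = A x^6 + B x^(-5),
with A, B fixed by the endpoint conditions.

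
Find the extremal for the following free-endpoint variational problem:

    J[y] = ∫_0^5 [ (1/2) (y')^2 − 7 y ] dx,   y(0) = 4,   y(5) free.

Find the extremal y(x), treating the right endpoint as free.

The Lagrangian L = (1/2) (y')^2 − 7 y gives
    ∂L/∂y = −7,   ∂L/∂y' = y'.
Euler-Lagrange: d/dx(y') − (−7) = 0, i.e. y'' + 7 = 0, so
    y(x) = −(7/2) x^2 + C1 x + C2.
Fixed left endpoint y(0) = 4 ⇒ C2 = 4.
The right endpoint x = 5 is free, so the natural (transversality) condition is ∂L/∂y' |_{x=5} = 0, i.e. y'(5) = 0.
Compute y'(x) = −7 x + C1, so y'(5) = −35 + C1 = 0 ⇒ C1 = 35.
Therefore the extremal is
    y(x) = −(7/2) x^2 + 35 x + 4.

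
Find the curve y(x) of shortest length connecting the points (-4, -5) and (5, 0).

Arc-length functional: J[y] = ∫ sqrt(1 + (y')^2) dx.
Lagrangian L = sqrt(1 + (y')^2) has no explicit y dependence, so ∂L/∂y = 0 and the Euler-Lagrange equation gives
    d/dx( y' / sqrt(1 + (y')^2) ) = 0  ⇒  y' / sqrt(1 + (y')^2) = const.
Hence y' is constant, so y(x) is affine.
Fitting the endpoints (-4, -5) and (5, 0):
    slope m = (0 − (-5)) / (5 − (-4)) = 5/9,
    intercept c = (-5) − m·(-4) = -25/9.
Extremal: y(x) = (5/9) x - 25/9.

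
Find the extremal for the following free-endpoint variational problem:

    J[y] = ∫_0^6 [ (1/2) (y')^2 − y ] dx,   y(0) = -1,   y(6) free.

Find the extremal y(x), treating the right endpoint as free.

The Lagrangian L = (1/2) (y')^2 − y gives
    ∂L/∂y = −1,   ∂L/∂y' = y'.
Euler-Lagrange: d/dx(y') − (−1) = 0, i.e. y'' + 1 = 0, so
    y(x) = −(1/2) x^2 + C1 x + C2.
Fixed left endpoint y(0) = -1 ⇒ C2 = -1.
The right endpoint x = 6 is free, so the natural (transversality) condition is ∂L/∂y' |_{x=6} = 0, i.e. y'(6) = 0.
Compute y'(x) = −1 x + C1, so y'(6) = −6 + C1 = 0 ⇒ C1 = 6.
Therefore the extremal is
    y(x) = −x^2/2 + 6 x − 1.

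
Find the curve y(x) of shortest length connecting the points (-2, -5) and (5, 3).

Arc-length functional: J[y] = ∫ sqrt(1 + (y')^2) dx.
Lagrangian L = sqrt(1 + (y')^2) has no explicit y dependence, so ∂L/∂y = 0 and the Euler-Lagrange equation gives
    d/dx( y' / sqrt(1 + (y')^2) ) = 0  ⇒  y' / sqrt(1 + (y')^2) = const.
Hence y' is constant, so y(x) is affine.
Fitting the endpoints (-2, -5) and (5, 3):
    slope m = (3 − (-5)) / (5 − (-2)) = 8/7,
    intercept c = (-5) − m·(-2) = -19/7.
Extremal: y(x) = (8/7) x - 19/7.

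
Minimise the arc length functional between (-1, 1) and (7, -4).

Arc-length functional: J[y] = ∫ sqrt(1 + (y')^2) dx.
Lagrangian L = sqrt(1 + (y')^2) has no explicit y dependence, so ∂L/∂y = 0 and the Euler-Lagrange equation gives
    d/dx( y' / sqrt(1 + (y')^2) ) = 0  ⇒  y' / sqrt(1 + (y')^2) = const.
Hence y' is constant, so y(x) is affine.
Fitting the endpoints (-1, 1) and (7, -4):
    slope m = ((-4) − 1) / (7 − (-1)) = -5/8,
    intercept c = 1 − m·(-1) = 3/8.
Extremal: y(x) = (-5/8) x + 3/8.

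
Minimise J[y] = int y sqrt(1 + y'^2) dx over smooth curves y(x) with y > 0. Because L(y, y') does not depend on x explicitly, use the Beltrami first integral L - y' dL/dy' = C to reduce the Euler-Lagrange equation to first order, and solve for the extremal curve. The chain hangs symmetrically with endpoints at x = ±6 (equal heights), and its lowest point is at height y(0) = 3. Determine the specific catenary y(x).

The Lagrangian L(y, y') = y sqrt(1 + y'^2) has no explicit x dependence, so the Beltrami identity applies:
    L − y' ∂L/∂y' = C.
Compute ∂L/∂y' = y · y' / sqrt(1 + y'^2). Then
    L − y' ∂L/∂y'
    = y sqrt(1 + y'^2) − y · y'^2 / sqrt(1 + y'^2)
    = y (1 + y'^2 − y'^2) / sqrt(1 + y'^2)
    = y / sqrt(1 + y'^2) = C.
Squaring gives y^2 = C^2 (1 + y'^2), i.e.
    y'^2 = y^2 / C^2 − 1.
Separating variables,
    dy / sqrt(y^2 − C^2) = dx / C,
and integrating gives arccosh(y / C) = (x − a)/C, so
    y(x) = C cosh((x − a)/C),
the catenary. The constants C and a are fixed by the two endpoint conditions (and, for the hanging-chain problem, the length constraint selects C).
Now fit the given data. The endpoints x = ±6 are symmetric at equal height, so the catenary is even about its minimum: a = 0 and y(x) = C cosh(x/C). The lowest point is y(0) = C cosh(0) = C, and we are told y(0) = 3, so C = 3. Therefore
    y(x) = 3 cosh(x/3),
and at the endpoints
    y(±6) = 3 cosh(6/3).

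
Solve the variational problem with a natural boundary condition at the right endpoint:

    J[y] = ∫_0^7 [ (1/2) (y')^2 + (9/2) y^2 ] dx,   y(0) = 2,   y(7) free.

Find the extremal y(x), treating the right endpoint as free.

The Lagrangian L = (1/2) (y')^2 + (9/2) y^2 gives
    ∂L/∂y = 9 y,   ∂L/∂y' = y'.
Euler-Lagrange: y'' − 9 y = 0.
With k = 3, the general solution is
    y(x) = A cosh(3 x) + B sinh(3 x).
Fixed left endpoint y(0) = 2 ⇒ A = 2.
The right endpoint x = 7 is free, so the natural (transversality) condition is ∂L/∂y' |_{x=7} = 0, i.e. y'(7) = 0.
Compute y'(x) = A k sinh(k x) + B k cosh(k x), so
    y'(7) = A k sinh(k·7) + B k cosh(k·7) = 0
    ⇒ B = −A tanh(k·7) = − 2 tanh(3·7).
Therefore the extremal is
    y(x) = 2 cosh(3 x) − 2 tanh(3·7) sinh(3 x).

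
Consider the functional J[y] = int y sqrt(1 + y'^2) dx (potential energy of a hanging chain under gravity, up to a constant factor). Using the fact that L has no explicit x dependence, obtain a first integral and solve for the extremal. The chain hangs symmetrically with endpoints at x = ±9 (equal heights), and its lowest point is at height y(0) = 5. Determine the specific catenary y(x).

The Lagrangian L(y, y') = y sqrt(1 + y'^2) has no explicit x dependence, so the Beltrami identity applies:
    L − y' ∂L/∂y' = C.
Compute ∂L/∂y' = y · y' / sqrt(1 + y'^2). Then
    L − y' ∂L/∂y'
    = y sqrt(1 + y'^2) − y · y'^2 / sqrt(1 + y'^2)
    = y (1 + y'^2 − y'^2) / sqrt(1 + y'^2)
    = y / sqrt(1 + y'^2) = C.
Squaring gives y^2 = C^2 (1 + y'^2), i.e.
    y'^2 = y^2 / C^2 − 1.
Separating variables,
    dy / sqrt(y^2 − C^2) = dx / C,
and integrating gives arccosh(y / C) = (x − a)/C, so
    y(x) = C cosh((x − a)/C),
the catenary. The constants C and a are fixed by the two endpoint conditions (and, for the hanging-chain problem, the length constraint selects C).
Now fit the given data. The endpoints x = ±9 are symmetric at equal height, so the catenary is even about its minimum: a = 0 and y(x) = C cosh(x/C). The lowest point is y(0) = C cosh(0) = C, and we are told y(0) = 5, so C = 5. Therefore
    y(x) = 5 cosh(x/5),
and at the endpoints
    y(±9) = 5 cosh(9/5).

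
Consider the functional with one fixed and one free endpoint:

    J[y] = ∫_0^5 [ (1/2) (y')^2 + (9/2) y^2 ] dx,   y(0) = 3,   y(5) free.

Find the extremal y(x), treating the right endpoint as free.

The Lagrangian L = (1/2) (y')^2 + (9/2) y^2 gives
    ∂L/∂y = 9 y,   ∂L/∂y' = y'.
Euler-Lagrange: y'' − 9 y = 0.
With k = 3, the general solution is
    y(x) = A cosh(3 x) + B sinh(3 x).
Fixed left endpoint y(0) = 3 ⇒ A = 3.
The right endpoint x = 5 is free, so the natural (transversality) condition is ∂L/∂y' |_{x=5} = 0, i.e. y'(5) = 0.
Compute y'(x) = A k sinh(k x) + B k cosh(k x), so
    y'(5) = A k sinh(k·5) + B k cosh(k·5) = 0
    ⇒ B = −A tanh(k·5) = − 3 tanh(3·5).
Therefore the extremal is
    y(x) = 3 cosh(3 x) − 3 tanh(3·5) sinh(3 x).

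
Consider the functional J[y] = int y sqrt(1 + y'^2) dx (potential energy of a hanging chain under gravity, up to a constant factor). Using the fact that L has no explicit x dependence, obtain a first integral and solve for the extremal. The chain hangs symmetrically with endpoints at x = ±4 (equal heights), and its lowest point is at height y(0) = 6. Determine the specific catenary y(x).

The Lagrangian L(y, y') = y sqrt(1 + y'^2) has no explicit x dependence, so the Beltrami identity applies:
    L − y' ∂L/∂y' = C.
Compute ∂L/∂y' = y · y' / sqrt(1 + y'^2). Then
    L − y' ∂L/∂y'
    = y sqrt(1 + y'^2) − y · y'^2 / sqrt(1 + y'^2)
    = y (1 + y'^2 − y'^2) / sqrt(1 + y'^2)
    = y / sqrt(1 + y'^2) = C.
Squaring gives y^2 = C^2 (1 + y'^2), i.e.
    y'^2 = y^2 / C^2 − 1.
Separating variables,
    dy / sqrt(y^2 − C^2) = dx / C,
and integrating gives arccosh(y / C) = (x − a)/C, so
    y(x) = C cosh((x − a)/C),
the catenary. The constants C and a are fixed by the two endpoint conditions (and, for the hanging-chain problem, the length constraint selects C).
Now fit the given data. The endpoints x = ±4 are symmetric at equal height, so the catenary is even about its minimum: a = 0 and y(x) = C cosh(x/C). The lowest point is y(0) = C cosh(0) = C, and we are told y(0) = 6, so C = 6. Therefore
    y(x) = 6 cosh(x/6),
and at the endpoints
    y(±4) = 6 cosh(4/6).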